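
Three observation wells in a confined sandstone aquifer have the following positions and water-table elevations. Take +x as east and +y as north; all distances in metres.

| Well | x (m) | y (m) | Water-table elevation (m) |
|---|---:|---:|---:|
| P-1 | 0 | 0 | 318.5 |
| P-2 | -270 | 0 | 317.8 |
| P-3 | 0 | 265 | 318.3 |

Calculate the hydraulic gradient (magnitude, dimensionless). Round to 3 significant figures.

∂h/∂x = (317.8 − 318.5) / (-270 − 0) = +0.002593
∂h/∂y = (318.3 − 318.5) / (265 − 0) = -0.0007547
|∇h| = √(0.002593² + -0.0007547²) = 0.002701

0.00270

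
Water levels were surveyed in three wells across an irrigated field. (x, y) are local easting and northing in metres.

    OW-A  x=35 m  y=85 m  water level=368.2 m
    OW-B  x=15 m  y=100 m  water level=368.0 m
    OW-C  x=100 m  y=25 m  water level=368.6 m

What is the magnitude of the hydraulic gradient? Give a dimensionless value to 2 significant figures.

0.035

Three-point gradient (reference OW-A): Δ to OW-B = (-20, 15, -0.2), Δ to OW-C = (65, -60, +0.4).
∂h/∂x = +0.02667, ∂h/∂y = +0.02222 (det = 225).
|∇h| = √(0.02667² + 0.02222²) = 0.03471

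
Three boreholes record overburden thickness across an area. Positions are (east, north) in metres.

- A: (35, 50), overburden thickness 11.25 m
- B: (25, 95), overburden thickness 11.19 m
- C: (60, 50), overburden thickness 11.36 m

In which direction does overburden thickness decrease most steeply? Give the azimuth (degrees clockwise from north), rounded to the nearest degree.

With d = a·x + b·y + c and A as origin, the differences give:
  (-10)·a + 45·b = -0.06
  25·a + 0·b = +0.11
Eliminate b (×0 and ×45, subtract): -1125·a = -4.950 → a = ∂d/∂x = +0.004400
Back-substitute: b = ∂d/∂y = -0.0003556.
Steepest decrease is along −∇f: components (-0.004400 E, +0.0003556 N).
Azimuth = atan2(-0.004400, +0.0003556) = 274.6° ≈ 275°.

275°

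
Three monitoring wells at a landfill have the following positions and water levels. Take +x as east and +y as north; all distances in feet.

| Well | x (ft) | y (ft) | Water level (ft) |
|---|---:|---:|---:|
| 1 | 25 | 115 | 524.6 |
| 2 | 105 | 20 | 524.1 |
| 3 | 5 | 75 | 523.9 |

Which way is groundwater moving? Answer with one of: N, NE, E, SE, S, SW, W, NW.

With h = a·x + b·y + c and 1 as origin, the differences give:
  80·a + (-95)·b = -0.5
  (-20)·a + (-40)·b = -0.7
Eliminate b (×(-40) and ×(-95), subtract): -5100·a = -46.50 → a = ∂h/∂x = +0.009118
Back-substitute: b = ∂h/∂y = +0.01294.
Flow = −∇h = (-0.009118 east, -0.01294 north), which points southwest.

SW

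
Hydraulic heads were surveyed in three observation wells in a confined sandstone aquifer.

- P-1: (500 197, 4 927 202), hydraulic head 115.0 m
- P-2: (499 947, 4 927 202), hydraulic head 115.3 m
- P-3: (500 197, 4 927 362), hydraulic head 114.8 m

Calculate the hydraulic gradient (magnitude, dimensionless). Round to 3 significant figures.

0.00173

∂h/∂x = (115.3 − 115.0) / (499947 − 500197) = -0.001200
∂h/∂y = (114.8 − 115.0) / (4927362 − 4927202) = -0.001250
|∇h| = √(-0.001200² + -0.001250²) = 0.001733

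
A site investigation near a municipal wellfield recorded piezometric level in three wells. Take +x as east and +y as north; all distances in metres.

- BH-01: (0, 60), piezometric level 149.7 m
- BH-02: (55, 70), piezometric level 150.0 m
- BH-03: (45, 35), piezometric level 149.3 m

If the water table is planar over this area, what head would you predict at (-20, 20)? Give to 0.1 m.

148.9 m

Three-point gradient (reference BH-01): Δ to BH-02 = (55, 10, +0.3), Δ to BH-03 = (45, -25, -0.4).
∂h/∂x = +0.001918, ∂h/∂y = +0.01945 (det = -1825).
h(-20, 20) = 149.7 + (+0.001918)·(-20) + (+0.01945)·(-40) = 149.7 -0.038 -0.778 = 148.884 m.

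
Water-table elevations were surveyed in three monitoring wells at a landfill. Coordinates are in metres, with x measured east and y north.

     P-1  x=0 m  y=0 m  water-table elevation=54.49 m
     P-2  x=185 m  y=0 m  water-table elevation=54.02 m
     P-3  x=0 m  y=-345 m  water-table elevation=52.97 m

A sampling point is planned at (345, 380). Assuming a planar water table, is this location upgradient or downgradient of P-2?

∂h/∂x = (54.02 − 54.49) / (185 − 0) = -0.002541
∂h/∂y = (52.97 − 54.49) / (-345 − 0) = +0.004406
Head at (345, 380) = 54.49 + (-0.002541)·(345) + (+0.004406)·(380) = 55.29 m.
That is higher than the 54.02 m at P-2, so the point is upgradient.

upgradient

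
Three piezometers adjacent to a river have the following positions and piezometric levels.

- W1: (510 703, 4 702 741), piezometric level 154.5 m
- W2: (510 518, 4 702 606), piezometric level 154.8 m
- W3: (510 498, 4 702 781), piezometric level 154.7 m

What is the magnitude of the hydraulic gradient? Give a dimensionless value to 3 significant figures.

With h = a·x + b·y + c and W1 as origin, the differences give:
  (-185)·a + (-135)·b = +0.3
  (-205)·a + 40·b = +0.2
Eliminate b (×40 and ×(-135), subtract): -35075·a = 39.00 → a = ∂h/∂x = -0.001112
Back-substitute: b = ∂h/∂y = -0.0006985.
|∇h| = √(-0.001112² + -0.0006985²) = 0.001313

0.00131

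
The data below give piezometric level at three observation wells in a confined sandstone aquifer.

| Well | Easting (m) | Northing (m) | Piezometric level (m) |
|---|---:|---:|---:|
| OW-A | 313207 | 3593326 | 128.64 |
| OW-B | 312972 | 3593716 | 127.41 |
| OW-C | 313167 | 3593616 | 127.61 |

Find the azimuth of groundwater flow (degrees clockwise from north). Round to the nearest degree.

013°

Taking OW-A as reference: OW-B−OW-A = (-235, 390, -1.23); OW-C−OW-A = (-40, 290, -1.03).
Determinant of the coordinate differences = (-235)·290 − (-40)·390 = -52550.
∂h/∂x = [(-1.23)·290 − (-1.03)·390] / -52550 = -0.0008563
∂h/∂y = [(-235)·(-1.03) − (-40)·(-1.23)] / -52550 = -0.003670
Flow direction (−∇h) has components (+0.0008563 E, +0.003670 N).
Azimuth = atan2(E, N) = atan2(+0.0008563, +0.003670) = 13.1° ≈ 013°.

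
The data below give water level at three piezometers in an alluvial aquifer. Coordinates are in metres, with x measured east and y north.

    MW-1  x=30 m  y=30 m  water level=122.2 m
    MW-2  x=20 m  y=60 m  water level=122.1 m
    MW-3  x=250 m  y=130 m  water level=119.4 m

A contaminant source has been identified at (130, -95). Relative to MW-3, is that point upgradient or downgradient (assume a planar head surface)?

With h = a·x + b·y + c and MW-1 as origin, the differences give:
  (-10)·a + 30·b = -0.1
  220·a + 100·b = -2.8
Eliminate b (×100 and ×30, subtract): -7600·a = 74.00 → a = ∂h/∂x = -0.009737
Back-substitute: b = ∂h/∂y = -0.006579.
Head at (130, -95) = 122.2 + (-0.009737)·(100) + (-0.006579)·(-125) = 122.05 m.
That is higher than the 119.4 m at MW-3, so the point is upgradient.

upgradient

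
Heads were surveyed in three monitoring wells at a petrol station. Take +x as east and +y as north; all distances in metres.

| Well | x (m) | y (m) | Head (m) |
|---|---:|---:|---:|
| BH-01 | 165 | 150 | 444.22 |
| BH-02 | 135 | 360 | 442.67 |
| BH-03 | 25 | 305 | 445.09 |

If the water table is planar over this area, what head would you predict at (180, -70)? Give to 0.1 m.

With h = a·x + b·y + c and BH-01 as origin, the differences give:
  (-30)·a + 210·b = -1.55
  (-140)·a + 155·b = +0.87
Eliminate b (×155 and ×210, subtract): 24750·a = -422.950 → a = ∂h/∂x = -0.01709
Back-substitute: b = ∂h/∂y = -0.009822.
h(180, -70) = 444.22 + (-0.01709)·(15) + (-0.009822)·(-220) = 444.22 -0.256 +2.161 = 446.125 m.

446.1 m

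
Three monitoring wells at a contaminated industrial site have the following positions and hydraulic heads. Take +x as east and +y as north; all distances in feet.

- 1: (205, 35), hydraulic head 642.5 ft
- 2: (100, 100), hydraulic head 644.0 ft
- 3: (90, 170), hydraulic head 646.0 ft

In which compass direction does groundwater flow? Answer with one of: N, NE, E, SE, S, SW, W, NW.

With h = a·x + b·y + c and 1 as origin, the differences give:
  (-105)·a + 65·b = +1.5
  (-115)·a + 135·b = +3.5
Eliminate b (×135 and ×65, subtract): -6700·a = -25.00 → a = ∂h/∂x = +0.003731
Back-substitute: b = ∂h/∂y = +0.02910.
Flow = −∇h = (-0.003731 east, -0.02910 north), which points south.

S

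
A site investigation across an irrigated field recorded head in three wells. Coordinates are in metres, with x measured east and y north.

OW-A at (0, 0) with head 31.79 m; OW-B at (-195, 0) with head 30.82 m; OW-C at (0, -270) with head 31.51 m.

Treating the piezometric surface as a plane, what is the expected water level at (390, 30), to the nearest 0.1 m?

∂h/∂x = (30.82 − 31.79) / (-195 − 0) = +0.004974
∂h/∂y = (31.51 − 31.79) / (-270 − 0) = +0.001037
h(390, 30) = 31.79 + (+0.004974)·(390) + (+0.001037)·(30) = 31.79 +1.940 +0.031 = 33.761 m.

33.8 m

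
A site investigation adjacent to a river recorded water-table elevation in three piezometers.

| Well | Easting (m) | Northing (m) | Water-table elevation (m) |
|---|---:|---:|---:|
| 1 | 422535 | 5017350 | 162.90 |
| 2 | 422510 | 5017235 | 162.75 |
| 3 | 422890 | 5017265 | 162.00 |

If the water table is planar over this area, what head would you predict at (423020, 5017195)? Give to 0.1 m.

161.6 m

Differences from 1: to 2 (Δx, Δy, Δh) = (-25, -115, -0.15); to 3 = (355, -85, -0.90).
Solve a·Δx + b·Δy = Δh: det = (-25)·(-85) − 355·(-115) = 42950.
∂h/∂x = [(-0.15)·(-85) − (-0.90)·(-115)] / 42950 = -0.002113
∂h/∂y = [(-25)·(-0.90) − 355·(-0.15)] / 42950 = +0.001764
h(423020, 5017195) = 162.90 + (-0.002113)·(485) + (+0.001764)·(-155) = 162.90 -1.025 -0.273 = 161.602 m.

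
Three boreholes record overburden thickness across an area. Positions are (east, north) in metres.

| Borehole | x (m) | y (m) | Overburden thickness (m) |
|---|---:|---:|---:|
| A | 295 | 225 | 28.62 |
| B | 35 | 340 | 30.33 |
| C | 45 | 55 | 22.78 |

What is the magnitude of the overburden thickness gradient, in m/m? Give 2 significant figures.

Three-point gradient (reference A): Δ to B = (-260, 115, +1.71), Δ to C = (-250, -170, -5.84).
∂d/∂x = +0.005221, ∂d/∂y = +0.02667 (det = 72950).
|∇f| = √(0.005221² + 0.02667²) = 0.02718 m/m

0.027 m/m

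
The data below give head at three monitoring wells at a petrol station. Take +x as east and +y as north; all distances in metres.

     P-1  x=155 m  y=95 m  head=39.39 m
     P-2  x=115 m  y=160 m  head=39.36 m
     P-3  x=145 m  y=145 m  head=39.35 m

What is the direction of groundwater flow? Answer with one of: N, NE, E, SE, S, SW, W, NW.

Differences from P-1: to P-2 (Δx, Δy, Δh) = (-40, 65, -0.03); to P-3 = (-10, 50, -0.04).
Determinant of the coordinate differences = (-40)·50 − (-10)·65 = -1350.
∂h/∂x = [(-0.03)·50 − (-0.04)·65] / -1350 = -0.0008148
∂h/∂y = [(-40)·(-0.04) − (-10)·(-0.03)] / -1350 = -0.0009630
Flow = −∇h = (+0.0008148 east, +0.0009630 north), which points northeast.

NE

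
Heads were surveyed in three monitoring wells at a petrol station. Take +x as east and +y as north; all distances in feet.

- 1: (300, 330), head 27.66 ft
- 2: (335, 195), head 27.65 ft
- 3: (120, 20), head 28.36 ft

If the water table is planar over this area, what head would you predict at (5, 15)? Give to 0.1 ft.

With h = a·x + b·y + c and 1 as origin, the differences give:
  35·a + (-135)·b = -0.01
  (-180)·a + (-310)·b = +0.70
Eliminate b (×(-310) and ×(-135), subtract): -35150·a = 97.600 → a = ∂h/∂x = -0.002777
Back-substitute: b = ∂h/∂y = -0.0006458.
h(5, 15) = 27.66 + (-0.002777)·(-295) + (-0.0006458)·(-315) = 27.66 +0.819 +0.203 = 28.683 ft.

28.7 ft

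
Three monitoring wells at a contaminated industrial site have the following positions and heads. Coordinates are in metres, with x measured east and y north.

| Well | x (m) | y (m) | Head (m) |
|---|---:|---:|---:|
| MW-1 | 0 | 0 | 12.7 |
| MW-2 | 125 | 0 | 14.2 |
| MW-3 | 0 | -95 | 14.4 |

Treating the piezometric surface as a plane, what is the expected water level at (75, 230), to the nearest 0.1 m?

9.5 m

∂h/∂x = (14.2 − 12.7) / (125 − 0) = +0.01200
∂h/∂y = (14.4 − 12.7) / (-95 − 0) = -0.01789
h(75, 230) = 12.7 + (+0.01200)·(75) + (-0.01789)·(230) = 12.7 +0.900 -4.116 = 9.484 m.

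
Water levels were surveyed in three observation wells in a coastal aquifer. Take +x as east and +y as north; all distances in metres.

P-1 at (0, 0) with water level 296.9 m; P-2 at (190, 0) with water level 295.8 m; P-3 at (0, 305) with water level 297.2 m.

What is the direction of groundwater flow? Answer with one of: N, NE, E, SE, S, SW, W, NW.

∂h/∂x = (295.8 − 296.9) / (190 − 0) = -0.005789
∂h/∂y = (297.2 − 296.9) / (305 − 0) = +0.0009836
Flow = −∇h = (+0.005789 east, -0.0009836 north), which points east.

E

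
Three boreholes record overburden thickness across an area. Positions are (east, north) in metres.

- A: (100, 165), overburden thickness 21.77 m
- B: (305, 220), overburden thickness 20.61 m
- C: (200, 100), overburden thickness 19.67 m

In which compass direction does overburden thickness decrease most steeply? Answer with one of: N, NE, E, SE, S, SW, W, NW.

SE

With d = a·x + b·y + c and A as origin, the differences give:
  205·a + 55·b = -1.16
  100·a + (-65)·b = -2.10
Eliminate b (×(-65) and ×55, subtract): -18825·a = 190.900 → a = ∂d/∂x = -0.01014
Back-substitute: b = ∂d/∂y = +0.01671.
Steepest decrease is along −∇f = (+0.01014 E, -0.01671 N) → southeast.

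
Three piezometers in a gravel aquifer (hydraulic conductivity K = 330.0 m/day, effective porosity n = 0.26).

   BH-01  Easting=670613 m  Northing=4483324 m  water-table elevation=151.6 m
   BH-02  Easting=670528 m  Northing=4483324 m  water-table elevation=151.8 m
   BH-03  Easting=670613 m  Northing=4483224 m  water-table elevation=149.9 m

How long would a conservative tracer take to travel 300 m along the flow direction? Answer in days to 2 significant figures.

14 days

∂h/∂x = (151.8 − 151.6) / (670528 − 670613) = -0.002353
∂h/∂y = (149.9 − 151.6) / (4483224 − 4483324) = +0.01700
|∇h| = √(-0.002353² + 0.01700²) = 0.01716
Seepage velocity v = K·i/n = 330.0 × 0.01716 / 0.26 = 21.78 m/day.
t = 300 / 21.78 = 13.77 days.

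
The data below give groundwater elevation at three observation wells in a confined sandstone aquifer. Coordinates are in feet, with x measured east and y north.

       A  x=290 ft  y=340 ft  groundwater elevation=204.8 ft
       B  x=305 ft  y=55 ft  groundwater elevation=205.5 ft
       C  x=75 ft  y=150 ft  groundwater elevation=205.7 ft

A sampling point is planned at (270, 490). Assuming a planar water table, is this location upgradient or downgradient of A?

downgradient

Differences from A: to B (Δx, Δy, Δh) = (15, -285, +0.7); to C = (-215, -190, +0.9).
Determinant of the coordinate differences = 15·(-190) − (-215)·(-285) = -64125.
∂h/∂x = [(+0.7)·(-190) − (+0.9)·(-285)] / -64125 = -0.001926
∂h/∂y = [15·(+0.9) − (-215)·(+0.7)] / -64125 = -0.002558
Head at (270, 490) = 204.8 + (-0.001926)·(-20) + (-0.002558)·(150) = 204.45 ft.
That is lower than the 204.8 ft at A, so the point is downgradient.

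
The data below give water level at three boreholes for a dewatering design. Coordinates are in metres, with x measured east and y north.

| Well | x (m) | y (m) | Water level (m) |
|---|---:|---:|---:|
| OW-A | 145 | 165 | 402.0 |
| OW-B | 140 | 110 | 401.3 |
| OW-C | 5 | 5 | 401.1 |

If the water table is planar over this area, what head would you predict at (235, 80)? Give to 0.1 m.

With h = a·x + b·y + c and OW-A as origin, the differences give:
  (-5)·a + (-55)·b = -0.7
  (-140)·a + (-160)·b = -0.9
Eliminate b (×(-160) and ×(-55), subtract): -6900·a = 62.50 → a = ∂h/∂x = -0.009058
Back-substitute: b = ∂h/∂y = +0.01355.
h(235, 80) = 402.0 + (-0.009058)·(90) + (+0.01355)·(-85) = 402.0 -0.815 -1.152 = 400.033 m.

400.0 m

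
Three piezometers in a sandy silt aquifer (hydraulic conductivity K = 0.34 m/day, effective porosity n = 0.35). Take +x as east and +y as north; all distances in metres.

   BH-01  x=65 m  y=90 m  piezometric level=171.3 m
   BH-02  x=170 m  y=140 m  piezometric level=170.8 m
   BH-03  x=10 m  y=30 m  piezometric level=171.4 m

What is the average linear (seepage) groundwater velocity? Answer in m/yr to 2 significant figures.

Differences from BH-01: to BH-02 (Δx, Δy, Δh) = (105, 50, -0.5); to BH-03 = (-55, -60, +0.1).
Solve a·Δx + b·Δy = Δh: det = 105·(-60) − (-55)·50 = -3550.
∂h/∂x = [(-0.5)·(-60) − (+0.1)·50] / -3550 = -0.007042
∂h/∂y = [105·(+0.1) − (-55)·(-0.5)] / -3550 = +0.004789
|∇h| = √(-0.007042² + 0.004789²) = 0.008516
Seepage velocity v = K·i/n = 0.34 × 0.008516 / 0.35 = 0.008273 m/day = 3.022 m/yr.

3.0 m/yr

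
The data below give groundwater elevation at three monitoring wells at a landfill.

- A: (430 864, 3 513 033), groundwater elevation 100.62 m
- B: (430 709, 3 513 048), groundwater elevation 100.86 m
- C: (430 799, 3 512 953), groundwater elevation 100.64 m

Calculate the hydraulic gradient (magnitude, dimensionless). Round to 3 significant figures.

Taking A as reference: B−A = (-155, 15, +0.24); C−A = (-65, -80, +0.02).
Solve a·Δx + b·Δy = Δh: det = (-155)·(-80) − (-65)·15 = 13375.
∂h/∂x = [(+0.24)·(-80) − (+0.02)·15] / 13375 = -0.001458
∂h/∂y = [(-155)·(+0.02) − (-65)·(+0.24)] / 13375 = +0.0009346
|∇h| = √(-0.001458² + 0.0009346²) = 0.001732

0.00173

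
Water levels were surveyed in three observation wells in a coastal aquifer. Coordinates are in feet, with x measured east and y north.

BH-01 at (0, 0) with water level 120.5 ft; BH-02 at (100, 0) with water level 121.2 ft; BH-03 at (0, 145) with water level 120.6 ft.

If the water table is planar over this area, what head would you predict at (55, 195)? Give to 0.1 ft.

121.0 ft

∂h/∂x = (121.2 − 120.5) / (100 − 0) = +0.007000
∂h/∂y = (120.6 − 120.5) / (145 − 0) = +0.0006897
h(55, 195) = 120.5 + (+0.007000)·(55) + (+0.0006897)·(195) = 120.5 +0.385 +0.134 = 121.019 ft.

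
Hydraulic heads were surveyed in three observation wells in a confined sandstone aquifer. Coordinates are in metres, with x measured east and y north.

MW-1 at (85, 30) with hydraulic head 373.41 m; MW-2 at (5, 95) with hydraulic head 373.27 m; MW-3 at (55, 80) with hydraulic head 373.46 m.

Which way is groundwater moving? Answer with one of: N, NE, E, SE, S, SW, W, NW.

Differences from MW-1: to MW-2 (Δx, Δy, Δh) = (-80, 65, -0.14); to MW-3 = (-30, 50, +0.05).
Determinant of the coordinate differences = (-80)·50 − (-30)·65 = -2050.
∂h/∂x = [(-0.14)·50 − (+0.05)·65] / -2050 = +0.005000
∂h/∂y = [(-80)·(+0.05) − (-30)·(-0.14)] / -2050 = +0.004000
Flow = −∇h = (-0.005000 east, -0.004000 north), which points southwest.

SW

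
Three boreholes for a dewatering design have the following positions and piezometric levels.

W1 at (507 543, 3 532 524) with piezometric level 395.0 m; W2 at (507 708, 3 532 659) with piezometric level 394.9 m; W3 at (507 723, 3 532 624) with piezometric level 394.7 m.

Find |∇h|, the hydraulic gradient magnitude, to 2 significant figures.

0.0056

Taking W1 as reference: W2−W1 = (165, 135, -0.1); W3−W1 = (180, 100, -0.3).
Solve a·Δx + b·Δy = Δh: det = 165·100 − 180·135 = -7800.
∂h/∂x = [(-0.1)·100 − (-0.3)·135] / -7800 = -0.003910
∂h/∂y = [165·(-0.3) − 180·(-0.1)] / -7800 = +0.004038
|∇h| = √(-0.003910² + 0.004038²) = 0.005621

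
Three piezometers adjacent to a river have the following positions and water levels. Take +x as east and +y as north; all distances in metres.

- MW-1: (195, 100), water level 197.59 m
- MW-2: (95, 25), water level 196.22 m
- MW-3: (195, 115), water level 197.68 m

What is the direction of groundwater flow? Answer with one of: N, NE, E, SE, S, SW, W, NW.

With h = a·x + b·y + c and MW-1 as origin, the differences give:
  (-100)·a + (-75)·b = -1.37
  0·a + 15·b = +0.09
Eliminate b (×15 and ×(-75), subtract): -1500·a = -13.800 → a = ∂h/∂x = +0.009200
Back-substitute: b = ∂h/∂y = +0.006000.
Flow = −∇h = (-0.009200 east, -0.006000 north), which points southwest.

SW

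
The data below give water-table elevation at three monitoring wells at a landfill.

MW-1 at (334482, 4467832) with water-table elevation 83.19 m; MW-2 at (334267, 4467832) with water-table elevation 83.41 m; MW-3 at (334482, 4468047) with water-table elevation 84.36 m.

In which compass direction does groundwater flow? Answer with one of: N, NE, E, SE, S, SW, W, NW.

S

∂h/∂x = (83.41 − 83.19) / (334267 − 334482) = -0.001023
∂h/∂y = (84.36 − 83.19) / (4468047 − 4467832) = +0.005442
Flow = −∇h = (+0.001023 east, -0.005442 north), which points south.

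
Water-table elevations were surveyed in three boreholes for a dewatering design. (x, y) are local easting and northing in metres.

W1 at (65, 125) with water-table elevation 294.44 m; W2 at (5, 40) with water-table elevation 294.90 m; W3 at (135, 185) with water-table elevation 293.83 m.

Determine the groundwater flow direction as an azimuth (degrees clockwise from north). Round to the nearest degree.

With h = a·x + b·y + c and W1 as origin, the differences give:
  (-60)·a + (-85)·b = +0.46
  70·a + 60·b = -0.61
Eliminate b (×60 and ×(-85), subtract): 2350·a = -24.250 → a = ∂h/∂x = -0.01032
Back-substitute: b = ∂h/∂y = +0.001872.
Flow direction (−∇h) has components (+0.01032 E, -0.001872 N).
Azimuth = atan2(E, N) = atan2(+0.01032, -0.001872) = 100.3° ≈ 100°.

100°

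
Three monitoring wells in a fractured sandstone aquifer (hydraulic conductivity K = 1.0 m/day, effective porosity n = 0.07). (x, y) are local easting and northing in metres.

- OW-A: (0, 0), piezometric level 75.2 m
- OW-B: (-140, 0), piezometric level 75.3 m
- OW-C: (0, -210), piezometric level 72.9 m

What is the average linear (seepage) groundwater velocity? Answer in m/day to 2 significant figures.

∂h/∂x = (75.3 − 75.2) / (-140 − 0) = -0.0007143
∂h/∂y = (72.9 − 75.2) / (-210 − 0) = +0.01095
|∇h| = √(-0.0007143² + 0.01095²) = 0.01097
Seepage velocity v = K·i/n = 1.0 × 0.01097 / 0.07 = 0.1567 m/day.

0.16 m/day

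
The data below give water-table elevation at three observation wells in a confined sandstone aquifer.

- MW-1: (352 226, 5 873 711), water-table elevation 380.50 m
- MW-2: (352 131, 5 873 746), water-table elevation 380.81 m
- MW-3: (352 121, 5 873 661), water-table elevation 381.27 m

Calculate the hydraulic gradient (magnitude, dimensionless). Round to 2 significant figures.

With h = a·x + b·y + c and MW-1 as origin, the differences give:
  (-95)·a + 35·b = +0.31
  (-105)·a + (-50)·b = +0.77
Eliminate b (×(-50) and ×35, subtract): 8425·a = -42.450 → a = ∂h/∂x = -0.005039
Back-substitute: b = ∂h/∂y = -0.004819.
|∇h| = √(-0.005039² + -0.004819²) = 0.006972

0.0070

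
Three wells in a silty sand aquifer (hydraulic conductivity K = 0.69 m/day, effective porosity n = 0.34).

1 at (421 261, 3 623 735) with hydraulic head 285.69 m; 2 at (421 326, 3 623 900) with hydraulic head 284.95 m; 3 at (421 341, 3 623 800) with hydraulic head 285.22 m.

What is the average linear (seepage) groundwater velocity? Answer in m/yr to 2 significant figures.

With h = a·x + b·y + c and 1 as origin, the differences give:
  65·a + 165·b = -0.74
  80·a + 65·b = -0.47
Eliminate b (×65 and ×165, subtract): -8975·a = 29.450 → a = ∂h/∂x = -0.003281
Back-substitute: b = ∂h/∂y = -0.003192.
|∇h| = √(-0.003281² + -0.003192²) = 0.004578
Seepage velocity v = K·i/n = 0.69 × 0.004578 / 0.34 = 0.009291 m/day = 3.394 m/yr.

3.4 m/yr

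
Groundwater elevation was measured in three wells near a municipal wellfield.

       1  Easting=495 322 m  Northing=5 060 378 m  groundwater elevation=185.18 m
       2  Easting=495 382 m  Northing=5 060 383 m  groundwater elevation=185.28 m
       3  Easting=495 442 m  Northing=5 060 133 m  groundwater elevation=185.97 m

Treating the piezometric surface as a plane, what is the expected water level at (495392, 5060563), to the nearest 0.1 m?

Taking 1 as reference: 2−1 = (60, 5, +0.10); 3−1 = (120, -245, +0.79).
Determinant of the coordinate differences = 60·(-245) − 120·5 = -15300.
∂h/∂x = [(+0.10)·(-245) − (+0.79)·5] / -15300 = +0.001859
∂h/∂y = [60·(+0.79) − 120·(+0.10)] / -15300 = -0.002314
h(495392, 5060563) = 185.18 + (+0.001859)·(70) + (-0.002314)·(185) = 185.18 +0.130 -0.428 = 184.882 m.

184.9 m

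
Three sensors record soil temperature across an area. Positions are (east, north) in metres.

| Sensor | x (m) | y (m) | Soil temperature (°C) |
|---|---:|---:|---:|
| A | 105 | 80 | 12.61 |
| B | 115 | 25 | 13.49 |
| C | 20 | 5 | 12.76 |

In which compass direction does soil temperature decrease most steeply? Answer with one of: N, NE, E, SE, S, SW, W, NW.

With T = a·x + b·y + c and A as origin, the differences give:
  10·a + (-55)·b = +0.88
  (-85)·a + (-75)·b = +0.15
Eliminate b (×(-75) and ×(-55), subtract): -5425·a = -57.750 → a = ∂T/∂x = +0.01065
Back-substitute: b = ∂T/∂y = -0.01406.
Steepest decrease is along −∇f = (-0.01065 E, +0.01406 N) → northwest.

NW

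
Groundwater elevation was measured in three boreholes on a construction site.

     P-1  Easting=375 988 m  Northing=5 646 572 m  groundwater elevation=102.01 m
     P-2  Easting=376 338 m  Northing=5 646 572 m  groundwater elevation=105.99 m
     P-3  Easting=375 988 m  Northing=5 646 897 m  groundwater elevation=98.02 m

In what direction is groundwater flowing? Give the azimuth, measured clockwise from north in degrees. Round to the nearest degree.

∂h/∂x = (105.99 − 102.01) / (376338 − 375988) = +0.01137
∂h/∂y = (98.02 − 102.01) / (5646897 − 5646572) = -0.01228
Flow direction (−∇h) has components (-0.01137 E, +0.01228 N).
Azimuth = atan2(E, N) = atan2(-0.01137, +0.01228) = 317.2° ≈ 317°.

317°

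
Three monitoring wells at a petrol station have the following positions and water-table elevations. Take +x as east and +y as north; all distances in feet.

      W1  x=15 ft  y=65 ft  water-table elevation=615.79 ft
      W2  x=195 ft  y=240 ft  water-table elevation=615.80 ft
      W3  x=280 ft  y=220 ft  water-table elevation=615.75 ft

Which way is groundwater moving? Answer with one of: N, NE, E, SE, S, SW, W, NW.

Taking W1 as reference: W2−W1 = (180, 175, +0.01); W3−W1 = (265, 155, -0.04).
Determinant of the coordinate differences = 180·155 − 265·175 = -18475.
∂h/∂x = [(+0.01)·155 − (-0.04)·175] / -18475 = -0.0004628
∂h/∂y = [180·(-0.04) − 265·(+0.01)] / -18475 = +0.0005332
Flow = −∇h = (+0.0004628 east, -0.0005332 north), which points southeast.

SE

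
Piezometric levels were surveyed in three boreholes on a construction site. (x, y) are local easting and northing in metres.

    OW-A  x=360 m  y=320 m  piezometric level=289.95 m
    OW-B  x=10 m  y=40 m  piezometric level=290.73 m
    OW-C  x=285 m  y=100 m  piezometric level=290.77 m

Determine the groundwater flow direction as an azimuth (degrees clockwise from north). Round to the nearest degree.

With h = a·x + b·y + c and OW-A as origin, the differences give:
  (-350)·a + (-280)·b = +0.78
  (-75)·a + (-220)·b = +0.82
Eliminate b (×(-220) and ×(-280), subtract): 56000·a = 58.000 → a = ∂h/∂x = +0.001036
Back-substitute: b = ∂h/∂y = -0.004080.
Flow direction (−∇h) has components (-0.001036 E, +0.004080 N).
Azimuth = atan2(E, N) = atan2(-0.001036, +0.004080) = 345.8° ≈ 346°.

346°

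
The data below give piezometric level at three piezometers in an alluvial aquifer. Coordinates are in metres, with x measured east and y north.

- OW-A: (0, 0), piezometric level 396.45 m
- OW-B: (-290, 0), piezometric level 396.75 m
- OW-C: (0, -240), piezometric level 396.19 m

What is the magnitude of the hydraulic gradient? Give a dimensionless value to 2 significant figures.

0.0015

∂h/∂x = (396.75 − 396.45) / (-290 − 0) = -0.001034
∂h/∂y = (396.19 − 396.45) / (-240 − 0) = +0.001083
|∇h| = √(-0.001034² + 0.001083²) = 0.001497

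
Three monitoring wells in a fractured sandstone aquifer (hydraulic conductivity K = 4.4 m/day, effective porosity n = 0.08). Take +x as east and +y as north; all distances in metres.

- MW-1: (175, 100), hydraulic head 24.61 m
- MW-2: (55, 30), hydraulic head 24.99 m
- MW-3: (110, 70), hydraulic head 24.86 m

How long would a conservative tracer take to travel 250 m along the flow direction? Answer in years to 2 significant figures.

1.5 years

Differences from MW-1: to MW-2 (Δx, Δy, Δh) = (-120, -70, +0.38); to MW-3 = (-65, -30, +0.25).
Determinant of the coordinate differences = (-120)·(-30) − (-65)·(-70) = -950.
∂h/∂x = [(+0.38)·(-30) − (+0.25)·(-70)] / -950 = -0.006421
∂h/∂y = [(-120)·(+0.25) − (-65)·(+0.38)] / -950 = +0.005579
|∇h| = √(-0.006421² + 0.005579²) = 0.008506
Seepage velocity v = K·i/n = 4.4 × 0.008506 / 0.08 = 0.4678 m/day.
t = 250 / 0.4678 = 534.4 days = 1.46 years.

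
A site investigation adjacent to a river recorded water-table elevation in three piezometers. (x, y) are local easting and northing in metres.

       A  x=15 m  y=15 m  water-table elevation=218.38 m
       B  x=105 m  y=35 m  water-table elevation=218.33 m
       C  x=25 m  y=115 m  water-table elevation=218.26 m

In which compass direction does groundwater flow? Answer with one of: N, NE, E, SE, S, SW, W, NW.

With h = a·x + b·y + c and A as origin, the differences give:
  90·a + 20·b = -0.05
  10·a + 100·b = -0.12
Eliminate b (×100 and ×20, subtract): 8800·a = -2.600 → a = ∂h/∂x = -0.0002955
Back-substitute: b = ∂h/∂y = -0.001170.
Flow = −∇h = (+0.0002955 east, +0.001170 north), which points north.

N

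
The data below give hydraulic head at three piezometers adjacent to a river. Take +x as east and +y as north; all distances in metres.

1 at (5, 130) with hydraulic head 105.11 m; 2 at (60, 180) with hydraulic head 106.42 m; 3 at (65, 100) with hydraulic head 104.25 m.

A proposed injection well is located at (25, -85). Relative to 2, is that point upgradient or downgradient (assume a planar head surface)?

Differences from 1: to 2 (Δx, Δy, Δh) = (55, 50, +1.31); to 3 = (60, -30, -0.86).
Determinant of the coordinate differences = 55·(-30) − 60·50 = -4650.
∂h/∂x = [(+1.31)·(-30) − (-0.86)·50] / -4650 = -0.0007957
∂h/∂y = [55·(-0.86) − 60·(+1.31)] / -4650 = +0.02708
Head at (25, -85) = 105.11 + (-0.0007957)·(20) + (+0.02708)·(-215) = 99.27 m.
That is lower than the 106.42 m at 2, so the point is downgradient.

downgradient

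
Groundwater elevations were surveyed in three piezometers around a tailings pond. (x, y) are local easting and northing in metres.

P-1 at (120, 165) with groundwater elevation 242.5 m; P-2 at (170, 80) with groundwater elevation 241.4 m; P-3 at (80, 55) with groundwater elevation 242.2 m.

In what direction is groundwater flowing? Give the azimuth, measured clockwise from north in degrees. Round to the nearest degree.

Three-point gradient (reference P-1): Δ to P-2 = (50, -85, -1.1), Δ to P-3 = (-40, -110, -0.3).
∂h/∂x = -0.01073, ∂h/∂y = +0.006629 (det = -8900).
Flow direction (−∇h) has components (+0.01073 E, -0.006629 N).
Azimuth = atan2(E, N) = atan2(+0.01073, -0.006629) = 121.7° ≈ 122°.

122°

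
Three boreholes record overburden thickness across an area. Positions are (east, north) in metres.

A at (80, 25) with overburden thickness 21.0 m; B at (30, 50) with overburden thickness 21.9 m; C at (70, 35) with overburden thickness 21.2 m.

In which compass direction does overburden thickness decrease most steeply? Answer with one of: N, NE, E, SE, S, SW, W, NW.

Three-point gradient (reference A): Δ to B = (-50, 25, +0.9), Δ to C = (-10, 10, +0.2).
∂d/∂x = -0.01600, ∂d/∂y = +0.004000 (det = -250).
Steepest decrease is along −∇f = (+0.01600 E, -0.004000 N) → east.

E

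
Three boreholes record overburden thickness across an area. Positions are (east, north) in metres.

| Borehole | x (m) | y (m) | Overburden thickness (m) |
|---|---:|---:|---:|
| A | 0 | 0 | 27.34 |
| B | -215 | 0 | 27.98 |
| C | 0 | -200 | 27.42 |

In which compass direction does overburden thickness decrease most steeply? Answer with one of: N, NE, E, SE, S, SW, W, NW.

∂d/∂x = (27.98 − 27.34) / (-215 − 0) = -0.002977
∂d/∂y = (27.42 − 27.34) / (-200 − 0) = -0.0004000
Steepest decrease is along −∇f = (+0.002977 E, +0.0004000 N) → east.

E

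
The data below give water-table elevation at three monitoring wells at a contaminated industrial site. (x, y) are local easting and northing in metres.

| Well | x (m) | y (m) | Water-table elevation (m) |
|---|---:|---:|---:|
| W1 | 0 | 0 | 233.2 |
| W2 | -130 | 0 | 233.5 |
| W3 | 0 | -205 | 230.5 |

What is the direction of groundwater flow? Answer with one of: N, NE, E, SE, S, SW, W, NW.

∂h/∂x = (233.5 − 233.2) / (-130 − 0) = -0.002308
∂h/∂y = (230.5 − 233.2) / (-205 − 0) = +0.01317
Flow = −∇h = (+0.002308 east, -0.01317 north), which points south.

S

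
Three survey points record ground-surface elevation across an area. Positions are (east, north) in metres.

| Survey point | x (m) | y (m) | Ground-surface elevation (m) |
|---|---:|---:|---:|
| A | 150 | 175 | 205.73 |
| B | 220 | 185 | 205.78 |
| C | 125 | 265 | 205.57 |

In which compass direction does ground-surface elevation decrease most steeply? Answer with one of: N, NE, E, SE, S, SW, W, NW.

With z = a·x + b·y + c and A as origin, the differences give:
  70·a + 10·b = +0.05
  (-25)·a + 90·b = -0.16
Eliminate b (×90 and ×10, subtract): 6550·a = 6.100 → a = ∂z/∂x = +0.0009313
Back-substitute: b = ∂z/∂y = -0.001519.
Steepest decrease is along −∇f = (-0.0009313 E, +0.001519 N) → northwest.

NW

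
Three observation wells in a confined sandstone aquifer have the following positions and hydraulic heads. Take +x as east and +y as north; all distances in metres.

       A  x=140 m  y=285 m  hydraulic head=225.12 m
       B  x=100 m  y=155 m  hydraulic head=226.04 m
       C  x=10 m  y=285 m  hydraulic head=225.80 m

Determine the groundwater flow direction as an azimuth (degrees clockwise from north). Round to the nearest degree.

044°

Taking A as reference: B−A = (-40, -130, +0.92); C−A = (-130, 0, +0.68).
Determinant of the coordinate differences = (-40)·0 − (-130)·(-130) = -16900.
∂h/∂x = [(+0.92)·0 − (+0.68)·(-130)] / -16900 = -0.005231
∂h/∂y = [(-40)·(+0.68) − (-130)·(+0.92)] / -16900 = -0.005467
Flow direction (−∇h) has components (+0.005231 E, +0.005467 N).
Azimuth = atan2(E, N) = atan2(+0.005231, +0.005467) = 43.7° ≈ 044°.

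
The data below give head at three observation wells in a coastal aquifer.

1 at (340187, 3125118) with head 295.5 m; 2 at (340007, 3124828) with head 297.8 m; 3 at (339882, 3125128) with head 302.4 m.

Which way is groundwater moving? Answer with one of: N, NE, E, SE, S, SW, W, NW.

Differences from 1: to 2 (Δx, Δy, Δh) = (-180, -290, +2.3); to 3 = (-305, 10, +6.9).
Determinant of the coordinate differences = (-180)·10 − (-305)·(-290) = -90250.
∂h/∂x = [(+2.3)·10 − (+6.9)·(-290)] / -90250 = -0.02243
∂h/∂y = [(-180)·(+6.9) − (-305)·(+2.3)] / -90250 = +0.005989
Flow = −∇h = (+0.02243 east, -0.005989 north), which points east.

E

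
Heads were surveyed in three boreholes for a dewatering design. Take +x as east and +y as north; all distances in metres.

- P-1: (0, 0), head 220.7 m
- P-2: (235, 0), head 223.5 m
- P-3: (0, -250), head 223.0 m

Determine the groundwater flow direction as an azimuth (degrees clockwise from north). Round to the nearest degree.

∂h/∂x = (223.5 − 220.7) / (235 − 0) = +0.01191
∂h/∂y = (223.0 − 220.7) / (-250 − 0) = -0.009200
Flow direction (−∇h) has components (-0.01191 E, +0.009200 N).
Azimuth = atan2(E, N) = atan2(-0.01191, +0.009200) = 307.7° ≈ 308°.

308°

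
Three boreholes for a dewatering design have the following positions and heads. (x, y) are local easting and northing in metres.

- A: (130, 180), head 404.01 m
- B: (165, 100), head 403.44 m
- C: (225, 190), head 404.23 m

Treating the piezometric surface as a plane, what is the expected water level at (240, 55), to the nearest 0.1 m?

403.2 m

Taking A as reference: B−A = (35, -80, -0.57); C−A = (95, 10, +0.22).
Determinant of the coordinate differences = 35·10 − 95·(-80) = 7950.
∂h/∂x = [(-0.57)·10 − (+0.22)·(-80)] / 7950 = +0.001497
∂h/∂y = [35·(+0.22) − 95·(-0.57)] / 7950 = +0.007780
h(240, 55) = 404.01 + (+0.001497)·(110) + (+0.007780)·(-125) = 404.01 +0.165 -0.972 = 403.202 m.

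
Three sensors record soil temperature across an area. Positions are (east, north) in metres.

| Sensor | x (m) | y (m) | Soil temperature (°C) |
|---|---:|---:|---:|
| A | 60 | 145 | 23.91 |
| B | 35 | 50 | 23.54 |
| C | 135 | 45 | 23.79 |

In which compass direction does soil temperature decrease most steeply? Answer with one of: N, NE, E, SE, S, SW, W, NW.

SW

Three-point gradient (reference A): Δ to B = (-25, -95, -0.37), Δ to C = (75, -100, -0.12).
∂T/∂x = +0.002660, ∂T/∂y = +0.003195 (det = 9625).
Steepest decrease is along −∇f = (-0.002660 E, -0.003195 N) → southwest.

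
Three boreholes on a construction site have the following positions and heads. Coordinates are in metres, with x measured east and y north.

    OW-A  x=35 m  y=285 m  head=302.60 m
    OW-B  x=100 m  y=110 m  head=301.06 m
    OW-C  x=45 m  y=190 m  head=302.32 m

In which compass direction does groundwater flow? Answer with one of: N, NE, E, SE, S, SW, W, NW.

Three-point gradient (reference OW-A): Δ to OW-B = (65, -175, -1.54), Δ to OW-C = (10, -95, -0.28).
∂h/∂x = -0.02199, ∂h/∂y = +0.0006328 (det = -4425).
Flow = −∇h = (+0.02199 east, -0.0006328 north), which points east.

E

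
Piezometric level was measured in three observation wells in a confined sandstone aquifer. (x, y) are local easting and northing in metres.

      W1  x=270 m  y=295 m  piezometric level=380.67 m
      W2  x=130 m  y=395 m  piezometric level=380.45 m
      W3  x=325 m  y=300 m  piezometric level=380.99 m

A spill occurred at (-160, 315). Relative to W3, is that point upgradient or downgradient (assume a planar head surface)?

Taking W1 as reference: W2−W1 = (-140, 100, -0.22); W3−W1 = (55, 5, +0.32).
Determinant of the coordinate differences = (-140)·5 − 55·100 = -6200.
∂h/∂x = [(-0.22)·5 − (+0.32)·100] / -6200 = +0.005339
∂h/∂y = [(-140)·(+0.32) − 55·(-0.22)] / -6200 = +0.005274
Head at (-160, 315) = 380.67 + (+0.005339)·(-430) + (+0.005274)·(20) = 378.48 m.
That is lower than the 380.99 m at W3, so the point is downgradient.

downgradient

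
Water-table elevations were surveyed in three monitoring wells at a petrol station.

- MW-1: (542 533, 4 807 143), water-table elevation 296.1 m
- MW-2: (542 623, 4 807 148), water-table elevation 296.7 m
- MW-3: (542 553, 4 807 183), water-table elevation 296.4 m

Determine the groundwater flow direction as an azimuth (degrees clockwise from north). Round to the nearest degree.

With h = a·x + b·y + c and MW-1 as origin, the differences give:
  90·a + 5·b = +0.6
  20·a + 40·b = +0.3
Eliminate b (×40 and ×5, subtract): 3500·a = 22.50 → a = ∂h/∂x = +0.006429
Back-substitute: b = ∂h/∂y = +0.004286.
Flow direction (−∇h) has components (-0.006429 E, -0.004286 N).
Azimuth = atan2(E, N) = atan2(-0.006429, -0.004286) = 236.3° ≈ 236°.

236°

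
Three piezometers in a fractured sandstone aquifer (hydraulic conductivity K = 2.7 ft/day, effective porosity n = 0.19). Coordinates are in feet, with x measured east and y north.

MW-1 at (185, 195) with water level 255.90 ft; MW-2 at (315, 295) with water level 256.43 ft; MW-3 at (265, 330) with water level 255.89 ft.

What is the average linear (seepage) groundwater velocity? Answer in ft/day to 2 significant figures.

Taking MW-1 as reference: MW-2−MW-1 = (130, 100, +0.53); MW-3−MW-1 = (80, 135, -0.01).
Solve a·Δx + b·Δy = Δh: det = 130·135 − 80·100 = 9550.
∂h/∂x = [(+0.53)·135 − (-0.01)·100] / 9550 = +0.007597
∂h/∂y = [130·(-0.01) − 80·(+0.53)] / 9550 = -0.004576
|∇h| = √(0.007597² + -0.004576²) = 0.008869
Seepage velocity v = K·i/n = 2.7 × 0.008869 / 0.19 = 0.126 ft/day.

0.13 ft/day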